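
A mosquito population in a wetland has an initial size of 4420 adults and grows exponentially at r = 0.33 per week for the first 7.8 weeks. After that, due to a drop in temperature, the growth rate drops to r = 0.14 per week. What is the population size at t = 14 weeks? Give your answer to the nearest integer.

138122 adults

Phase 1: N(7.8) = 4420·e^(0.33×7.8) = 4420·e^2.574 = 57982.4.
Phase 2 runs for 14 − 7.8 = 6.2 weeks at r = 0.14.
N(14) = 57982.4·e^(0.14×6.2) = 57982.4·e^0.868 = 138122.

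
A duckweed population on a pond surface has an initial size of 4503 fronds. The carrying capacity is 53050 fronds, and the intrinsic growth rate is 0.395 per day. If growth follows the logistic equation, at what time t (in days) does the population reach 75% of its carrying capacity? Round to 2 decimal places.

A = (K − N₀)/N₀ = (53050 − 4503)/4503 = 10.781.
Solve 53050/(1 + 10.781·e^(−0.395t)) = 39787.5: 1 + 10.781·e^(−0.395t) = 1.3333, so e^(−0.395t) = 0.0309185.
−0.395·t = ln(0.0309185) = -3.4764, so t = 3.4764/0.395 = 8.801.

8.80 days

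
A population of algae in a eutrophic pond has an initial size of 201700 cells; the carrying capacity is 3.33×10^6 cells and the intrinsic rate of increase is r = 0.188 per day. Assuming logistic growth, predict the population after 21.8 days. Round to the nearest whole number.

2648220 cells

A = (K − N₀)/N₀ = (3.33×10^6 − 201700)/201700 = 15.51.
N(t) = K/(1 + A·e^(−rt)) = 3.33×10^6/(1 + 15.51×e^(−0.188×21.8)).
e^(−4.098) = 0.016599; denominator = 1 + 15.51×0.016599 = 1.2574.
N = 3.33×10^6/1.2574 = 2.64822×10^6.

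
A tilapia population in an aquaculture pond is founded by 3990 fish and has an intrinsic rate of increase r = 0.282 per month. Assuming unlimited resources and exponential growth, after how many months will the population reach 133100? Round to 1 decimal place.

Set N₀·e^(rt) = 133100: e^(0.282·t) = 133100/3990 = 33.358.
0.282·t = ln(33.358) = 3.5073, so t = 3.5073/0.282 = 12.437.

12.4 months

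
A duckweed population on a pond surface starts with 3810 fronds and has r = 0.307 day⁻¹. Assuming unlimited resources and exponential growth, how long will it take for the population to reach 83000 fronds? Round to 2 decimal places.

Set N₀·e^(rt) = 83000: e^(0.307·t) = 83000/3810 = 21.785.
0.307·t = ln(21.785) = 3.0812, so t = 3.0812/0.307 = 10.037.

10.04 days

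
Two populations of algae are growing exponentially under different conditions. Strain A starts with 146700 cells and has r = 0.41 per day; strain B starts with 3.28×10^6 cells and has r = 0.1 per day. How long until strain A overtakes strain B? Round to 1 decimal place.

Set 146700·e^(0.41t) = 3.28×10^6·e^(0.1t).
e^((0.41 − 0.1)t) = 3.28×10^6/146700 → e^(0.31·t) = 22.359.
0.31·t = ln(22.359) = 3.1072, so t = 3.1072/0.31 = 10.023.

10.0 days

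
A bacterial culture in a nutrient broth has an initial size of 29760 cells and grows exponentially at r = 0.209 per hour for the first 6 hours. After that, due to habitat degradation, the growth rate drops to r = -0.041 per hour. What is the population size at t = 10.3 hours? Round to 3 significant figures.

87400 cells

Phase 1: N(6) = 29760·e^(0.209×6) = 29760·e^1.254 = 104289.
Phase 2 runs for 10.3 − 6 = 4.3 hours at r = -0.041.
N(10.3) = 104289·e^(-0.041×4.3) = 104289·e^-0.1763 = 87432.3.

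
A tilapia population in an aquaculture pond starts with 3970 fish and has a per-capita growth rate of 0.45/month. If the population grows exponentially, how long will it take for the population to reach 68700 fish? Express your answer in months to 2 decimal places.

6.34 months

Set N₀·e^(rt) = 68700: e^(0.45·t) = 68700/3970 = 17.305.
0.45·t = ln(17.305) = 2.851, so t = 2.851/0.45 = 6.3355.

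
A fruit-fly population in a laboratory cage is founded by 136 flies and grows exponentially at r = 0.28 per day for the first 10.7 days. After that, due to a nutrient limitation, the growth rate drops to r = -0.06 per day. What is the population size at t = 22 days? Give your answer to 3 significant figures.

1380 flies

Phase 1: N(10.7) = 136·e^(0.28×10.7) = 136·e^2.996 = 2720.73.
Phase 2 runs for 22 − 10.7 = 11.3 days at r = -0.06.
N(22) = 2720.73·e^(-0.06×11.3) = 2720.73·e^-0.678 = 1381.13.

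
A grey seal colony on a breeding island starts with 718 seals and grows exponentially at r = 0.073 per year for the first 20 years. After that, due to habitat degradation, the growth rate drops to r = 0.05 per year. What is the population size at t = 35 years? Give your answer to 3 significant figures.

6550 seals

Phase 1: N(20) = 718·e^(0.073×20) = 718·e^1.46 = 3091.68.
Phase 2 runs for 35 − 20 = 15 years at r = 0.05.
N(35) = 3091.68·e^(0.05×15) = 3091.68·e^0.75 = 6545.08.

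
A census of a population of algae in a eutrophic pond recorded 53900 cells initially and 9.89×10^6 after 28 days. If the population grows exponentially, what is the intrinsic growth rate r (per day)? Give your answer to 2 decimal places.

0.19 per day

From N(t) = N₀·e^(rt): e^(r·28) = 9.89×10^6/53900 = 183.49.
r·28 = ln(183.49) = 5.2121, so r = 5.2121/28 = 0.18615.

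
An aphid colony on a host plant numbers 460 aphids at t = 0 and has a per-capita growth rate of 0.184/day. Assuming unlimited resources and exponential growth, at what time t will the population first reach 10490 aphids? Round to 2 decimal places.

16.99 days

Set N₀·e^(rt) = 10490: e^(0.184·t) = 10490/460 = 22.804.
0.184·t = ln(22.804) = 3.127, so t = 3.127/0.184 = 16.994.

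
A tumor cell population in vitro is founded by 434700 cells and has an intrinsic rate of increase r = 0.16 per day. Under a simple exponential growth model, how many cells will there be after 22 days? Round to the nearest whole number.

N(t) = N₀·e^(rt) = 434700 × e^(0.16×22) = 434700 × e^3.52.
e^3.52 ≈ 33.784, so N ≈ 434700 × 33.784 = 1.468609×10^7.

14686091 cells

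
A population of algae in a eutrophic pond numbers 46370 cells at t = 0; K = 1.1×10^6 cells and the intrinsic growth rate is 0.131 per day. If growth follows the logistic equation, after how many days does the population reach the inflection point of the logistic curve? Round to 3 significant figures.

23.8 days

Logistic growth is fastest at N = K/2 = 550000.
A = (K − N₀)/N₀ = 22.722. Set K/(1 + A·e^(−rt)) = K/2 → A·e^(−rt) = 1.
e^(−0.131t) = 1/22.722 = 0.0440098, so t = ln(22.722)/0.131 = 3.1233/0.131 = 23.842.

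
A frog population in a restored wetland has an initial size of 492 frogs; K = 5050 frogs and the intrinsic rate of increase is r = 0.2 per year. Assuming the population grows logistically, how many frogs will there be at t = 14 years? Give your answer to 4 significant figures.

3230 frogs

A = (K − N₀)/N₀ = (5050 − 492)/492 = 9.2642.
N(t) = K/(1 + A·e^(−rt)) = 5050/(1 + 9.2642×e^(−0.2×14)).
e^(−2.8) = 0.06081; denominator = 1 + 9.2642×0.06081 = 1.5634.
N = 5050/1.5634 = 3230.23.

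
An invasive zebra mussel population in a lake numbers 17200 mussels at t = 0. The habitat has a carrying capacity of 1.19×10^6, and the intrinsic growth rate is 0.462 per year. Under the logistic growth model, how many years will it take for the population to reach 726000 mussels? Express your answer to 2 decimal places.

10.11 years

A = (K − N₀)/N₀ = (1.19×10^6 − 17200)/17200 = 68.186.
Solve 1.19×10^6/(1 + 68.186·e^(−0.462t)) = 726000: 1 + 68.186·e^(−0.462t) = 1.6391, so e^(−0.462t) = 0.00937316.
−0.462·t = ln(0.00937316) = -4.6699, so t = 4.6699/0.462 = 10.108.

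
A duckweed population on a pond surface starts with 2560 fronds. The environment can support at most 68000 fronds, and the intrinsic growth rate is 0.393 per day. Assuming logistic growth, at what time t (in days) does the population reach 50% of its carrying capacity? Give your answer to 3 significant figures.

A = (K − N₀)/N₀ = (68000 − 2560)/2560 = 25.562.
Solve 68000/(1 + 25.562·e^(−0.393t)) = 34000: 1 + 25.562·e^(−0.393t) = 2, so e^(−0.393t) = 0.0391198.
−0.393·t = ln(0.0391198) = -3.2411, so t = 3.2411/0.393 = 8.2471.

8.25 days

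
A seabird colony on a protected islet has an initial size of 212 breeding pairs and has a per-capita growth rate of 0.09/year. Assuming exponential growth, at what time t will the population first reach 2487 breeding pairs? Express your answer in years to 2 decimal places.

27.36 years

Set N₀·e^(rt) = 2487: e^(0.09·t) = 2487/212 = 11.731.
0.09·t = ln(11.731) = 2.4622, so t = 2.4622/0.09 = 27.358.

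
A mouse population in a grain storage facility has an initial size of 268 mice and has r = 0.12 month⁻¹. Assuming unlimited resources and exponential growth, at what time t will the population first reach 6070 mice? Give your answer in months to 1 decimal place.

Set N₀·e^(rt) = 6070: e^(0.12·t) = 6070/268 = 22.649.
0.12·t = ln(22.649) = 3.1201, so t = 3.1201/0.12 = 26.001.

26.0 months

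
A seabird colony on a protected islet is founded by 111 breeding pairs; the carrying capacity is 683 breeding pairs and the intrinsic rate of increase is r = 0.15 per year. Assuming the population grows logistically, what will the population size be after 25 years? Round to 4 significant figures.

609.2 breeding pairs

A = (K − N₀)/N₀ = (683 − 111)/111 = 5.1532.
N(t) = K/(1 + A·e^(−rt)) = 683/(1 + 5.1532×e^(−0.15×25)).
e^(−3.75) = 0.023518; denominator = 1 + 5.1532×0.023518 = 1.1212.
N = 683/1.1212 = 609.174.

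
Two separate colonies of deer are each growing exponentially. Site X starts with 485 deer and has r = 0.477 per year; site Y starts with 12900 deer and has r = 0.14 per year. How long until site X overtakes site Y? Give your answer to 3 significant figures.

9.74 years

Set 485·e^(0.477t) = 12900·e^(0.14t).
e^((0.477 − 0.14)t) = 12900/485 → e^(0.337·t) = 26.598.
0.337·t = ln(26.598) = 3.2808, so t = 3.2808/0.337 = 9.7354.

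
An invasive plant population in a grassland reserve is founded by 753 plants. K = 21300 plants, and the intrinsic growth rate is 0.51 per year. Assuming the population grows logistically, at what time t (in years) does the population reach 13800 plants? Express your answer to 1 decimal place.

A = (K − N₀)/N₀ = (21300 − 753)/753 = 27.287.
Solve 21300/(1 + 27.287·e^(−0.51t)) = 13800: 1 + 27.287·e^(−0.51t) = 1.5435, so e^(−0.51t) = 0.0199172.
−0.51·t = ln(0.0199172) = -3.9162, so t = 3.9162/0.51 = 7.6788.

7.7 years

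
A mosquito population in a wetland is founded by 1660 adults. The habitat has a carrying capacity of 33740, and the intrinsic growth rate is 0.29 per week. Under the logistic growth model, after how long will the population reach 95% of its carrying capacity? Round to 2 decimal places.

A = (K − N₀)/N₀ = (33740 − 1660)/1660 = 19.325.
Solve 33740/(1 + 19.325·e^(−0.29t)) = 32053: 1 + 19.325·e^(−0.29t) = 1.0526, so e^(−0.29t) = 0.00272345.
−0.29·t = ln(0.00272345) = -5.9059, so t = 5.9059/0.29 = 20.365.

20.37 weeks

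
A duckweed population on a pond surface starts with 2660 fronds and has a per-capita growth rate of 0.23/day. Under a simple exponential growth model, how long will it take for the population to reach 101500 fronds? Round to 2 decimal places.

15.83 days

Set N₀·e^(rt) = 101500: e^(0.23·t) = 101500/2660 = 38.158.
0.23·t = ln(38.158) = 3.6417, so t = 3.6417/0.23 = 15.834.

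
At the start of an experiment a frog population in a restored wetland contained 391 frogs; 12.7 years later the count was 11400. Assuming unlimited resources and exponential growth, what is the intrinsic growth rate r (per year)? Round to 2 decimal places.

0.27 per year

From N(t) = N₀·e^(rt): e^(r·12.7) = 11400/391 = 29.156.
r·12.7 = ln(29.156) = 3.3727, so r = 3.3727/12.7 = 0.26556.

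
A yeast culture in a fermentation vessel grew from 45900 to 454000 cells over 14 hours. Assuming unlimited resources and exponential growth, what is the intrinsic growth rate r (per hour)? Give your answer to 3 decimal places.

0.164 per hour

From N(t) = N₀·e^(rt): e^(r·14) = 454000/45900 = 9.8911.
r·14 = ln(9.8911) = 2.2916, so r = 2.2916/14 = 0.16369.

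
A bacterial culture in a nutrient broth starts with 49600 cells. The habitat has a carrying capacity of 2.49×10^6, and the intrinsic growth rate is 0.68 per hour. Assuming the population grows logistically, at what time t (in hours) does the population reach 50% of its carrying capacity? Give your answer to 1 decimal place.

A = (K − N₀)/N₀ = (2.49×10^6 − 49600)/49600 = 49.202.
Solve 2.49×10^6/(1 + 49.202·e^(−0.68t)) = 1.245×10^6: 1 + 49.202·e^(−0.68t) = 2, so e^(−0.68t) = 0.0203245.
−0.68·t = ln(0.0203245) = -3.8959, so t = 3.8959/0.68 = 5.7293.

5.7 hours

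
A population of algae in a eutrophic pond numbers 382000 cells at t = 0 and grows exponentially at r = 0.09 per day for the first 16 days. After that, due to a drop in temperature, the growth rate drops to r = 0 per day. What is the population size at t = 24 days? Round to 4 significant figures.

Phase 1: N(16) = 382000·e^(0.09×16) = 382000·e^1.44 = 1.612306×10^6.
Phase 2 runs for 24 − 16 = 8 days at r = 0.
N(24) = 1.612306×10^6·e^(0×8) = 1.612306×10^6·e^0 = 1.612306×10^6.

1612000 cells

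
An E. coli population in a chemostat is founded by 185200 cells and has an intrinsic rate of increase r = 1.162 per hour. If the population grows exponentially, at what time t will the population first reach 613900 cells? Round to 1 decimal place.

1.0 hours

Set N₀·e^(rt) = 613900: e^(1.162·t) = 613900/185200 = 3.3148.
1.162·t = ln(3.3148) = 1.1984, so t = 1.1984/1.162 = 1.0313.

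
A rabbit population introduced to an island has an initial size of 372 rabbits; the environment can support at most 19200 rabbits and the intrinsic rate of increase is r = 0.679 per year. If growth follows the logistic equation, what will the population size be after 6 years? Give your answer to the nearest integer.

A = (K − N₀)/N₀ = (19200 − 372)/372 = 50.613.
N(t) = K/(1 + A·e^(−rt)) = 19200/(1 + 50.613×e^(−0.679×6)).
e^(−4.074) = 0.017009; denominator = 1 + 50.613×0.017009 = 1.8609.
N = 19200/1.8609 = 10317.7.

10318 rabbits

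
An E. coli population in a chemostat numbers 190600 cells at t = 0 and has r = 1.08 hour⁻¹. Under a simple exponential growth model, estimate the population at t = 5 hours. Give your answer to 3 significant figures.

42200000 cells

N(t) = N₀·e^(rt) = 190600 × e^(1.08×5) = 190600 × e^5.4.
e^5.4 ≈ 221.41, so N ≈ 190600 × 221.41 = 4.220006×10^7.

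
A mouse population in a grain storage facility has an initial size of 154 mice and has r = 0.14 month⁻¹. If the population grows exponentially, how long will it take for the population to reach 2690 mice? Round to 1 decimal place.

20.4 months

Set N₀·e^(rt) = 2690: e^(0.14·t) = 2690/154 = 17.468.
0.14·t = ln(17.468) = 2.8603, so t = 2.8603/0.14 = 20.431.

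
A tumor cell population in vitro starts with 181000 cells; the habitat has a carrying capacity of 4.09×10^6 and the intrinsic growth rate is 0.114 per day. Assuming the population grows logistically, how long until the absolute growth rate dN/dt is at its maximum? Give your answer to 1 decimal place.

Logistic growth is fastest at N = K/2 = 2.045×10^6.
A = (K − N₀)/N₀ = 21.597. Set K/(1 + A·e^(−rt)) = K/2 → A·e^(−rt) = 1.
e^(−0.114t) = 1/21.597 = 0.0463034, so t = ln(21.597)/0.114 = 3.0725/0.114 = 26.952.

27.0 days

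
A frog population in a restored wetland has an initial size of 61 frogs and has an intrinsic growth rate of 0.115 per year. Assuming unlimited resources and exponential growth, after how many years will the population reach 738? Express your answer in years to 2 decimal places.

Set N₀·e^(rt) = 738: e^(0.115·t) = 738/61 = 12.098.
0.115·t = ln(12.098) = 2.4931, so t = 2.4931/0.115 = 21.679.

21.68 years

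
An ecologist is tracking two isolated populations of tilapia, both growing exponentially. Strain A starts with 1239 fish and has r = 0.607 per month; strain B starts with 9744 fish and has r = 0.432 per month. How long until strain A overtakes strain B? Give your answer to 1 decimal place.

11.8 months

Set 1239·e^(0.607t) = 9744·e^(0.432t).
e^((0.607 − 0.432)t) = 9744/1239 → e^(0.175·t) = 7.8644.
0.175·t = ln(7.8644) = 2.0623, so t = 2.0623/0.175 = 11.785.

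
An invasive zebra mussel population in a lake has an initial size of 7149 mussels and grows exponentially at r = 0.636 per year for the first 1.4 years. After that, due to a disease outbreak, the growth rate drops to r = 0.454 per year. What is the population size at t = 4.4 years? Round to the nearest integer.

67991 mussels

Phase 1: N(1.4) = 7149·e^(0.636×1.4) = 7149·e^0.8904 = 17415.7.
Phase 2 runs for 4.4 − 1.4 = 3 years at r = 0.454.
N(4.4) = 17415.7·e^(0.454×3) = 17415.7·e^1.362 = 67990.8.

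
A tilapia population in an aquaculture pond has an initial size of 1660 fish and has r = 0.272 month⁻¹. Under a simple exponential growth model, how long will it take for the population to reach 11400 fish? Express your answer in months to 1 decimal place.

Set N₀·e^(rt) = 11400: e^(0.272·t) = 11400/1660 = 6.8675.
0.272·t = ln(6.8675) = 1.9268, so t = 1.9268/0.272 = 7.0838.

7.1 months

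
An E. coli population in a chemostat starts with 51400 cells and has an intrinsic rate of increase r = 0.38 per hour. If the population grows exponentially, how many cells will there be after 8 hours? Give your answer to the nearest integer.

N(t) = N₀·e^(rt) = 51400 × e^(0.38×8) = 51400 × e^3.04.
e^3.04 ≈ 20.905, so N ≈ 51400 × 20.905 = 1.07453×10^6.

1074530 cells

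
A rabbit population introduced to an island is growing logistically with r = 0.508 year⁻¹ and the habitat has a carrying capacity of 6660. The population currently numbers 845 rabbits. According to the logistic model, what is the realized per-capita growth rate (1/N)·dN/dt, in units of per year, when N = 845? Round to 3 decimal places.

(1/N)·dN/dt = r(1 − N/K) = 0.508 × (1 − 845/6660).
= 0.508 × 0.87312 = 0.44355.

0.444 per year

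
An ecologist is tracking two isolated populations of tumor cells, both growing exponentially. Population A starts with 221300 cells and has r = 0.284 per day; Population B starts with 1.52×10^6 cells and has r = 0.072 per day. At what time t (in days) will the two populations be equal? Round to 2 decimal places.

9.09 days

Set 221300·e^(0.284t) = 1.52×10^6·e^(0.072t).
e^((0.284 − 0.072)t) = 1.52×10^6/221300 → e^(0.212·t) = 6.8685.
0.212·t = ln(6.8685) = 1.9269, so t = 1.9269/0.212 = 9.0894.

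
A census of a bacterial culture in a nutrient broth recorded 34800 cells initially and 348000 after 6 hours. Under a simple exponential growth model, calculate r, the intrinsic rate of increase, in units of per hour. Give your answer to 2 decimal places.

0.38 per hour

From N(t) = N₀·e^(rt): e^(r·6) = 348000/34800 = 10.
r·6 = ln(10) = 2.3026, so r = 2.3026/6 = 0.38376.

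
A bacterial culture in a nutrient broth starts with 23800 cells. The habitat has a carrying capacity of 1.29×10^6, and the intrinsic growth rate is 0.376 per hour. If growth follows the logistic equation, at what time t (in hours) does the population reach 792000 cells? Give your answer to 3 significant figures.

A = (K − N₀)/N₀ = (1.29×10^6 − 23800)/23800 = 53.202.
Solve 1.29×10^6/(1 + 53.202·e^(−0.376t)) = 792000: 1 + 53.202·e^(−0.376t) = 1.6288, so e^(−0.376t) = 0.0118189.
−0.376·t = ln(0.0118189) = -4.4381, so t = 4.4381/0.376 = 11.803.

11.8 hours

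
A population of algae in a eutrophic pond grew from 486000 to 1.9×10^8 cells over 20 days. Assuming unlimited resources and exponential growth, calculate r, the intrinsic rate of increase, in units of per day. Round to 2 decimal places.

0.30 per day

From N(t) = N₀·e^(rt): e^(r·20) = 1.9×10^8/486000 = 390.95.
r·20 = ln(390.95) = 5.9686, so r = 5.9686/20 = 0.29843.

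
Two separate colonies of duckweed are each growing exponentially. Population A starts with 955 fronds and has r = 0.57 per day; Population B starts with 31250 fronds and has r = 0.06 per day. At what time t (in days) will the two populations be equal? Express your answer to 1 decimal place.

Set 955·e^(0.57t) = 31250·e^(0.06t).
e^((0.57 − 0.06)t) = 31250/955 → e^(0.51·t) = 32.723.
0.51·t = ln(32.723) = 3.4881, so t = 3.4881/0.51 = 6.8393.

6.8 days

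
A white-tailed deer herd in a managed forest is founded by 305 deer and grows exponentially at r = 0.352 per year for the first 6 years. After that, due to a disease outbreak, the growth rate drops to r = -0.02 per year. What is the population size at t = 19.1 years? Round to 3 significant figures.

Phase 1: N(6) = 305·e^(0.352×6) = 305·e^2.112 = 2520.75.
Phase 2 runs for 19.1 − 6 = 13.1 years at r = -0.02.
N(19.1) = 2520.75·e^(-0.02×13.1) = 2520.75·e^-0.262 = 1939.74.

1940 deer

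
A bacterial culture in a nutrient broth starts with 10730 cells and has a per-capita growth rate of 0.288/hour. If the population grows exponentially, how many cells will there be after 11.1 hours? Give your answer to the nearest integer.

N(t) = N₀·e^(rt) = 10730 × e^(0.288×11.1) = 10730 × e^3.197.
e^3.197 ≈ 24.454, so N ≈ 10730 × 24.454 = 262393.

262393 cells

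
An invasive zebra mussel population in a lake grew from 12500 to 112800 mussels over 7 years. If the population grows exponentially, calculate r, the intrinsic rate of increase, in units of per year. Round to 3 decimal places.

0.314 per year

From N(t) = N₀·e^(rt): e^(r·7) = 112800/12500 = 9.024.
r·7 = ln(9.024) = 2.1999, so r = 2.1999/7 = 0.31427.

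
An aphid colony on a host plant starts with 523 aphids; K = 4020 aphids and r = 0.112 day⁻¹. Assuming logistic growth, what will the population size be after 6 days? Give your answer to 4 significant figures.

910.6 aphids

A = (K − N₀)/N₀ = (4020 − 523)/523 = 6.6864.
N(t) = K/(1 + A·e^(−rt)) = 4020/(1 + 6.6864×e^(−0.112×6)).
e^(−0.672) = 0.51069; denominator = 1 + 6.6864×0.51069 = 4.4147.
N = 4020/4.4147 = 910.601.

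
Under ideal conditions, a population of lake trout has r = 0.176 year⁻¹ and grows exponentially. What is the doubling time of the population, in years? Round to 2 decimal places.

Doubling time t_d = ln(2)/r = 0.6931/0.176 = 3.9383.

3.94 years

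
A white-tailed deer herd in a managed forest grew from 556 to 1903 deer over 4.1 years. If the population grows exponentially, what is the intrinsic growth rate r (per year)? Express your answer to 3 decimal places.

0.300 per year

From N(t) = N₀·e^(rt): e^(r·4.1) = 1903/556 = 3.4227.
r·4.1 = ln(3.4227) = 1.2304, so r = 1.2304/4.1 = 0.3001.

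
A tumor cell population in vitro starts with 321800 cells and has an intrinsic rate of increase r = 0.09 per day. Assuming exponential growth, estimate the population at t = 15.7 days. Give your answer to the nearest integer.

1322039 cells

N(t) = N₀·e^(rt) = 321800 × e^(0.09×15.7) = 321800 × e^1.413.
e^1.413 ≈ 4.1083, so N ≈ 321800 × 4.1083 = 1.322039×10^6.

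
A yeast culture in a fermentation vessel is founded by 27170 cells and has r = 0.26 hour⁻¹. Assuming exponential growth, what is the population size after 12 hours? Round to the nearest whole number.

N(t) = N₀·e^(rt) = 27170 × e^(0.26×12) = 27170 × e^3.12.
e^3.12 ≈ 22.646, so N ≈ 27170 × 22.646 = 615302.

615302 cells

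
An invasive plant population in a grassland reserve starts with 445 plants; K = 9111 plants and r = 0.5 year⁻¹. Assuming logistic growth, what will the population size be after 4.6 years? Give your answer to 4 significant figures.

3086 plants

A = (K − N₀)/N₀ = (9111 − 445)/445 = 19.474.
N(t) = K/(1 + A·e^(−rt)) = 9111/(1 + 19.474×e^(−0.5×4.6)).
e^(−2.3) = 0.10026; denominator = 1 + 19.474×0.10026 = 2.9525.
N = 9111/2.9525 = 3085.9.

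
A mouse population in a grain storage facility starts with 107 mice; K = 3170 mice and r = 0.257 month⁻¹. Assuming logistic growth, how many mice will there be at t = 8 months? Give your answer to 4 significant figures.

679.8 mice

A = (K − N₀)/N₀ = (3170 − 107)/107 = 28.626.
N(t) = K/(1 + A·e^(−rt)) = 3170/(1 + 28.626×e^(−0.257×8)).
e^(−2.056) = 0.12796; denominator = 1 + 28.626×0.12796 = 4.6631.
N = 3170/4.6631 = 679.799.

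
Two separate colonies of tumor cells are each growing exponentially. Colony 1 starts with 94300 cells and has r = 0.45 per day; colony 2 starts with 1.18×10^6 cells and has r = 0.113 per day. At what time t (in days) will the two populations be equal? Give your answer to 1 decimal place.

Set 94300·e^(0.45t) = 1.18×10^6·e^(0.113t).
e^((0.45 − 0.113)t) = 1.18×10^6/94300 → e^(0.337·t) = 12.513.
0.337·t = ln(12.513) = 2.5268, so t = 2.5268/0.337 = 7.4979.

7.5 days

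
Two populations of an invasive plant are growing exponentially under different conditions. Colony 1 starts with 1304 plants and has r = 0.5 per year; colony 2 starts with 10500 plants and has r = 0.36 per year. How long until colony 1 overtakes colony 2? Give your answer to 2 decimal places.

14.90 years

Set 1304·e^(0.5t) = 10500·e^(0.36t).
e^((0.5 − 0.36)t) = 10500/1304 → e^(0.14·t) = 8.0521.
0.14·t = ln(8.0521) = 2.0859, so t = 2.0859/0.14 = 14.9.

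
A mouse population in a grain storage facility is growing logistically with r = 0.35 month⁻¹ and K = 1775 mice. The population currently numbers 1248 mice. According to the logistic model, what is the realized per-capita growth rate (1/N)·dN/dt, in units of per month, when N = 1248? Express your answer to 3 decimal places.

(1/N)·dN/dt = r(1 − N/K) = 0.35 × (1 − 1248/1775).
= 0.35 × 0.2969 = 0.10392.

0.104 per month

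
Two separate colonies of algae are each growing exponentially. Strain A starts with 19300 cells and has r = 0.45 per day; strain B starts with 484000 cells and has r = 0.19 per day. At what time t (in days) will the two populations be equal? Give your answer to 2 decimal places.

12.39 days

Set 19300·e^(0.45t) = 484000·e^(0.19t).
e^((0.45 − 0.19)t) = 484000/19300 → e^(0.26·t) = 25.078.
0.26·t = ln(25.078) = 3.222, so t = 3.222/0.26 = 12.392.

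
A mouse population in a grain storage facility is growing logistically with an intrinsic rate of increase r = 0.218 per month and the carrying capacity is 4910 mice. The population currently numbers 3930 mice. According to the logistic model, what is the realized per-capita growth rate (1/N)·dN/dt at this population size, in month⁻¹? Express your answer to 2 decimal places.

(1/N)·dN/dt = r(1 − N/K) = 0.218 × (1 − 3930/4910).
= 0.218 × 0.19959 = 0.043511.

0.04 per month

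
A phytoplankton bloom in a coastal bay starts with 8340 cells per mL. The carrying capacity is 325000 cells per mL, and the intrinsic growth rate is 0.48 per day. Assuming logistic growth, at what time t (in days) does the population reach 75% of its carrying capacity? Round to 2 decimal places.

9.87 days

A = (K − N₀)/N₀ = (325000 − 8340)/8340 = 37.969.
Solve 325000/(1 + 37.969·e^(−0.48t)) = 243750: 1 + 37.969·e^(−0.48t) = 1.3333, so e^(−0.48t) = 0.00877913.
−0.48·t = ln(0.00877913) = -4.7354, so t = 4.7354/0.48 = 9.8654.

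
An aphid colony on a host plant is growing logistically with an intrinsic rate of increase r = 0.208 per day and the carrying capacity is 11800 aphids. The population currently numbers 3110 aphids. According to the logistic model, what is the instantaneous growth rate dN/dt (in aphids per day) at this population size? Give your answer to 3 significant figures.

dN/dt = rN(1 − N/K) = 0.208 × 3110 × (1 − 3110/11800).
1 − 3110/11800 = 0.73644; dN/dt = 0.208 × 3110 × 0.73644 = 476.39.

476 aphids per day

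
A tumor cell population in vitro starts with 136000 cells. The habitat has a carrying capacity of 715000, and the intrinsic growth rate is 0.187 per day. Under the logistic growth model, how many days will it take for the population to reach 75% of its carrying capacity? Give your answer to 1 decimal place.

A = (K − N₀)/N₀ = (715000 − 136000)/136000 = 4.2574.
Solve 715000/(1 + 4.2574·e^(−0.187t)) = 536250: 1 + 4.2574·e^(−0.187t) = 1.3333, so e^(−0.187t) = 0.0782959.
−0.187·t = ln(0.0782959) = -2.5473, so t = 2.5473/0.187 = 13.622.

13.6 days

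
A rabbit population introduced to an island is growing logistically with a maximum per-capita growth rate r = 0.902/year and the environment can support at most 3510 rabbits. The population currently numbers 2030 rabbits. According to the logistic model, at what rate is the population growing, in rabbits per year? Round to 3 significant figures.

dN/dt = rN(1 − N/K) = 0.902 × 2030 × (1 − 2030/3510).
1 − 2030/3510 = 0.42165; dN/dt = 0.902 × 2030 × 0.42165 = 772.07.

772 rabbits per year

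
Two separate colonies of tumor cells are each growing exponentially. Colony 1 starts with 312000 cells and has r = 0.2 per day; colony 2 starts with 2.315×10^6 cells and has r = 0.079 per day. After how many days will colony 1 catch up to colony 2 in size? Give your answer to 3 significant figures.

16.6 days

Set 312000·e^(0.2t) = 2.315×10^6·e^(0.079t).
e^((0.2 − 0.079)t) = 2.315×10^6/312000 → e^(0.121·t) = 7.4199.
0.121·t = ln(7.4199) = 2.0042, so t = 2.0042/0.121 = 16.563.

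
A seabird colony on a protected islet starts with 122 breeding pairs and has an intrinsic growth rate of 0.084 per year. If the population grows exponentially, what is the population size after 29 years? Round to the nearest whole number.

N(t) = N₀·e^(rt) = 122 × e^(0.084×29) = 122 × e^2.436.
e^2.436 ≈ 11.427, so N ≈ 122 × 11.427 = 1394.12.

1394 breeding pairs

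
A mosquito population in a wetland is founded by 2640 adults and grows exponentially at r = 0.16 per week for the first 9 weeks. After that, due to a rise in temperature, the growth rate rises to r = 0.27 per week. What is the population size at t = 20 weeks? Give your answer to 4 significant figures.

217200 adults

Phase 1: N(9) = 2640·e^(0.16×9) = 2640·e^1.44 = 11142.6.
Phase 2 runs for 20 − 9 = 11 weeks at r = 0.27.
N(20) = 11142.6·e^(0.27×11) = 11142.6·e^2.97 = 217191.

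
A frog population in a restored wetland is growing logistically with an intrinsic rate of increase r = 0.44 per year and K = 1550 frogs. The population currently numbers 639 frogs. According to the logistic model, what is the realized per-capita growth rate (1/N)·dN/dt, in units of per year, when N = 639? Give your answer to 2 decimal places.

(1/N)·dN/dt = r(1 − N/K) = 0.44 × (1 − 639/1550).
= 0.44 × 0.58774 = 0.25861.

0.26 per year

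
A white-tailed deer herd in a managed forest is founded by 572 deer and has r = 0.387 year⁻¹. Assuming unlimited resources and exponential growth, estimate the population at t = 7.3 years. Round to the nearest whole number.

N(t) = N₀·e^(rt) = 572 × e^(0.387×7.3) = 572 × e^2.825.
e^2.825 ≈ 16.863, so N ≈ 572 × 16.863 = 9645.43.

9645 deer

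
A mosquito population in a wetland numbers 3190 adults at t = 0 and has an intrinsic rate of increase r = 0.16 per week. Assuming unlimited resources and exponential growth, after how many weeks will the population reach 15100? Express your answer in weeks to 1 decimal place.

9.7 weeks

Set N₀·e^(rt) = 15100: e^(0.16·t) = 15100/3190 = 4.7335.
0.16·t = ln(4.7335) = 1.5547, so t = 1.5547/0.16 = 9.7167.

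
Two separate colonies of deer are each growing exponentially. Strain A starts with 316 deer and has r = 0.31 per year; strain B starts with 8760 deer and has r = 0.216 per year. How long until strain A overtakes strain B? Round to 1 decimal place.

Set 316·e^(0.31t) = 8760·e^(0.216t).
e^((0.31 − 0.216)t) = 8760/316 → e^(0.094·t) = 27.722.
0.094·t = ln(27.722) = 3.3222, so t = 3.3222/0.094 = 35.343.

35.3 years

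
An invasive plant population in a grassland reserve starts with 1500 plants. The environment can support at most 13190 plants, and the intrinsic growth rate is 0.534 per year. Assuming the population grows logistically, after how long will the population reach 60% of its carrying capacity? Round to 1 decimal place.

A = (K − N₀)/N₀ = (13190 − 1500)/1500 = 7.7933.
Solve 13190/(1 + 7.7933·e^(−0.534t)) = 7914: 1 + 7.7933·e^(−0.534t) = 1.6667, so e^(−0.534t) = 0.0855432.
−0.534·t = ln(0.0855432) = -2.4587, so t = 2.4587/0.534 = 4.6044.

4.6 years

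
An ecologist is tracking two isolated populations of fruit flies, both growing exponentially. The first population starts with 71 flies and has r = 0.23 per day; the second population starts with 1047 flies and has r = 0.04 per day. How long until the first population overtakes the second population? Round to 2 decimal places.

Set 71·e^(0.23t) = 1047·e^(0.04t).
e^((0.23 − 0.04)t) = 1047/71 → e^(0.19·t) = 14.746.
0.19·t = ln(14.746) = 2.691, so t = 2.691/0.19 = 14.163.

14.16 days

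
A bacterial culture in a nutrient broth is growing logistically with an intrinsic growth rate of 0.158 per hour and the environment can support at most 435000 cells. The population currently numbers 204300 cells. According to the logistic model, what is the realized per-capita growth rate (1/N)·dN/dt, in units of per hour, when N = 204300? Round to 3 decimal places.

(1/N)·dN/dt = r(1 − N/K) = 0.158 × (1 − 204300/435000).
= 0.158 × 0.53034 = 0.083794.

0.084 per hour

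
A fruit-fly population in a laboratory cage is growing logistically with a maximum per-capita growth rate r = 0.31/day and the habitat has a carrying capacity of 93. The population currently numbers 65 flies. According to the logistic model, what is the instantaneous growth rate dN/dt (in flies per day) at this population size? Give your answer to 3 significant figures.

6.07 flies per day

dN/dt = rN(1 − N/K) = 0.31 × 65 × (1 − 65/93).
1 − 65/93 = 0.30108; dN/dt = 0.31 × 65 × 0.30108 = 6.0667.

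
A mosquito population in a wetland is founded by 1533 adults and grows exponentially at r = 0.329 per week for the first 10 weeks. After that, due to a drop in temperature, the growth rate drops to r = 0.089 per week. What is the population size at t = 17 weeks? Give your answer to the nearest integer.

Phase 1: N(10) = 1533·e^(0.329×10) = 1533·e^3.29 = 41150.1.
Phase 2 runs for 17 − 10 = 7 weeks at r = 0.089.
N(17) = 41150.1·e^(0.089×7) = 41150.1·e^0.623 = 76724.9.

76725 adults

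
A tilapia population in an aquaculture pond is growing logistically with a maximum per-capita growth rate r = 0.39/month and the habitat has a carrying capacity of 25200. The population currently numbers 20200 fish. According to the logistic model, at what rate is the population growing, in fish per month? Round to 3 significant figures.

dN/dt = rN(1 − N/K) = 0.39 × 20200 × (1 − 20200/25200).
1 − 20200/25200 = 0.19841; dN/dt = 0.39 × 20200 × 0.19841 = 1563.1.

1560 fish per month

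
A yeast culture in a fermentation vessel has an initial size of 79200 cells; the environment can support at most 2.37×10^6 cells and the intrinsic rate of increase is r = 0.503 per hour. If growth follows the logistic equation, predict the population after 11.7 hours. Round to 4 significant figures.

2194000 cells

A = (K − N₀)/N₀ = (2.37×10^6 − 79200)/79200 = 28.924.
N(t) = K/(1 + A·e^(−rt)) = 2.37×10^6/(1 + 28.924×e^(−0.503×11.7)).
e^(−5.885) = 0.0027806; denominator = 1 + 28.924×0.0027806 = 1.0804.
N = 2.37×10^6/1.0804 = 2.19358×10^6.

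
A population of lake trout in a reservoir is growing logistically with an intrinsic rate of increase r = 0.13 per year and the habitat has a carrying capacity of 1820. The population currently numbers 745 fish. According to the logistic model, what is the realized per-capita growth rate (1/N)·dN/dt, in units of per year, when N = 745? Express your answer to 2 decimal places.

(1/N)·dN/dt = r(1 − N/K) = 0.13 × (1 − 745/1820).
= 0.13 × 0.59066 = 0.076786.

0.08 per year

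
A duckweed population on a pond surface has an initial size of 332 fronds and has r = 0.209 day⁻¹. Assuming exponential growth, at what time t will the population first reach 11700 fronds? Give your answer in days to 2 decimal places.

Set N₀·e^(rt) = 11700: e^(0.209·t) = 11700/332 = 35.241.
0.209·t = ln(35.241) = 3.5622, so t = 3.5622/0.209 = 17.044.

17.04 days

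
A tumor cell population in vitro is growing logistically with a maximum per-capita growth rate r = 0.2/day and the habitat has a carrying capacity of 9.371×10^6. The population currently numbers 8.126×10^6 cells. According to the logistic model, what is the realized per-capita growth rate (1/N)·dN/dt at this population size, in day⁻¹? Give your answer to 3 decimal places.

(1/N)·dN/dt = r(1 − N/K) = 0.2 × (1 − 8.126×10^6/9.371×10^6).
= 0.2 × 0.13286 = 0.026571.

0.027 per day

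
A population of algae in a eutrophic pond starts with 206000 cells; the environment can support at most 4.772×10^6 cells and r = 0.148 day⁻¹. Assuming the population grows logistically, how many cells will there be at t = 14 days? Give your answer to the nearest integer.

A = (K − N₀)/N₀ = (4.772×10^6 − 206000)/206000 = 22.165.
N(t) = K/(1 + A·e^(−rt)) = 4.772×10^6/(1 + 22.165×e^(−0.148×14)).
e^(−2.072) = 0.12593; denominator = 1 + 22.165×0.12593 = 3.7913.
N = 4.772×10^6/3.7913 = 1.258663×10^6.

1258663 cells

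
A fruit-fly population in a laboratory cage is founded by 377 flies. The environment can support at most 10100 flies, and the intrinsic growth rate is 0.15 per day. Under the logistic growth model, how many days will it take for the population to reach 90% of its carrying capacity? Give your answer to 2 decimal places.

A = (K − N₀)/N₀ = (10100 − 377)/377 = 25.79.
Solve 10100/(1 + 25.79·e^(−0.15t)) = 9090: 1 + 25.79·e^(−0.15t) = 1.1111, so e^(−0.15t) = 0.00430823.
−0.15·t = ln(0.00430823) = -5.4472, so t = 5.4472/0.15 = 36.315.

36.31 days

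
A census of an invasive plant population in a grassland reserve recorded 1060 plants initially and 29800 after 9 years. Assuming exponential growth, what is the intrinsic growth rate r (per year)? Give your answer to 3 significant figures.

From N(t) = N₀·e^(rt): e^(r·9) = 29800/1060 = 28.113.
r·9 = ln(28.113) = 3.3362, so r = 3.3362/9 = 0.37069.

0.371 per year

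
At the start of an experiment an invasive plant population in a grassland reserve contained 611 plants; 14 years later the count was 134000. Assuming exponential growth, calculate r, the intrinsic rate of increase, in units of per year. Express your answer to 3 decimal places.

0.385 per year

From N(t) = N₀·e^(rt): e^(r·14) = 134000/611 = 219.31.
r·14 = ln(219.31) = 5.3905, so r = 5.3905/14 = 0.38504.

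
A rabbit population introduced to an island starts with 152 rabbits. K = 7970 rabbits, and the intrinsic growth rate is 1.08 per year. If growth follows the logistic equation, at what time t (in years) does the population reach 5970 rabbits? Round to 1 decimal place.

4.7 years

A = (K − N₀)/N₀ = (7970 − 152)/152 = 51.434.
Solve 7970/(1 + 51.434·e^(−1.08t)) = 5970: 1 + 51.434·e^(−1.08t) = 1.335, so e^(−1.08t) = 0.00651334.
−1.08·t = ln(0.00651334) = -5.0339, so t = 5.0339/1.08 = 4.661.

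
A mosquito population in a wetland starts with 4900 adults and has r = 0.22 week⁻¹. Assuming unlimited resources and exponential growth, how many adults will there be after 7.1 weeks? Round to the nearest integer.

N(t) = N₀·e^(rt) = 4900 × e^(0.22×7.1) = 4900 × e^1.562.
e^1.562 ≈ 4.7683, so N ≈ 4900 × 4.7683 = 23364.9.

23365 adults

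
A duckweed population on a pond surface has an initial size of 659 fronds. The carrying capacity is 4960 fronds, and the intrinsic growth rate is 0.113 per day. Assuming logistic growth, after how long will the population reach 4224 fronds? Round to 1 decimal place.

A = (K − N₀)/N₀ = (4960 − 659)/659 = 6.5266.
Solve 4960/(1 + 6.5266·e^(−0.113t)) = 4224: 1 + 6.5266·e^(−0.113t) = 1.1742, so e^(−0.113t) = 0.0266975.
−0.113·t = ln(0.0266975) = -3.6232, so t = 3.6232/0.113 = 32.064.

32.1 days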